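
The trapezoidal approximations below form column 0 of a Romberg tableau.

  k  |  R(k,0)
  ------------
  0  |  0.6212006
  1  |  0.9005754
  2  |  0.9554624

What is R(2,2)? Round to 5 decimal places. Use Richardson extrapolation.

R(1,1) = (4·0.9005754 − 0.6212006) / 3 = 0.9937003
R(2,1) = 0.9554624 + (0.9554624 − 0.9005754)/3 = 0.9737581
R(2,2) = 0.9737581 + (0.9737581 − 0.9937003)/15 = 0.9724286

0.97243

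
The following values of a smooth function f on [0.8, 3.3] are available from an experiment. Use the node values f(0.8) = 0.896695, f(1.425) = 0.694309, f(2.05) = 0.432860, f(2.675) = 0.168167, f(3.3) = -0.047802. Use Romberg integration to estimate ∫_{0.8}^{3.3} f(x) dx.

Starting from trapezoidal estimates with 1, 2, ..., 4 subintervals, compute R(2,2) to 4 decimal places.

1.0760

R(0,0) (trapezoid, 1 panel, h=2.5000): 1.061116
R(1,0) (trapezoid, 2 panels, h=1.2500): 1.071633
R(2,0) (trapezoid, 4 panels, h=0.6250): 1.074864
R(1,1) = 1.071633 + (1.071633 − 1.061116)/3 = 1.075139
R(2,1) = 1.074864 + (1.074864 − 1.071633)/3 = 1.075941
R(2,2) = 1.075941 + (1.075941 − 1.075139)/15 = 1.075994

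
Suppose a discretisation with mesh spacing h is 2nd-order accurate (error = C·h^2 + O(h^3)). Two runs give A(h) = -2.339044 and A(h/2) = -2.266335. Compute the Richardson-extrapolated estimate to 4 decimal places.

-2.2421

The leading error scales as h^2; refining by a factor of 2 reduces it by 2^2 = 4.
Extrapolated value = (4·A(h/2) − A(h)) / (4 − 1)
= (4·(-2.266335) − (-2.339044)) / 3
= -6.726296 / 3 = -2.242099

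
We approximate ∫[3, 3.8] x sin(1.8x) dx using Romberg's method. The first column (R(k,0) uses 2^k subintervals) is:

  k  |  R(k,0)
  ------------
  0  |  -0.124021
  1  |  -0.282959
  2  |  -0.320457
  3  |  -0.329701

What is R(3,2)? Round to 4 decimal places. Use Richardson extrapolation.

Richardson extrapolation on the trapezoidal column (denominator 4−1=3):
R(2,1) = (4·(-0.320457) − (-0.282959)) / 3 = -0.332956
R(3,1) = -0.329701 + (-0.329701 − (-0.320457))/3 = -0.332782
R(3,2) = -0.332782 + (-0.332782 − (-0.332956))/15 = -0.332770
(Column j=1 coincides with Simpson's rule on the same nodes.)

-0.3328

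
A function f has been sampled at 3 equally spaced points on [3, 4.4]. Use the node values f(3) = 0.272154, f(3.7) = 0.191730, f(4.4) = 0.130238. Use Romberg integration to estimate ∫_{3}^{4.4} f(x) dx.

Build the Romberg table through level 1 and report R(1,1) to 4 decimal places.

R(0,0) (trapezoid, 1 panel, h=1.4000): 0.281674
R(1,0) (trapezoid, 2 panels, h=0.7000): 0.275048
R(1,1) = 0.275048 + (0.275048 − 0.281674)/3 = 0.272839

0.2728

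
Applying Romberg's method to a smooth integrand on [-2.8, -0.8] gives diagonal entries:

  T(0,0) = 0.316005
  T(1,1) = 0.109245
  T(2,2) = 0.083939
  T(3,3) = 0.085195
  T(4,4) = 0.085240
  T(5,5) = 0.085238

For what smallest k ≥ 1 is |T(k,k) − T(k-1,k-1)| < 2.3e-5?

k = 5

|T(1,1) − T(0,0)| = 0.206760 ≥ 2.3e-5
|T(2,2) − T(1,1)| = 0.025306 ≥ 2.3e-5
|T(3,3) − T(2,2)| = 0.001256 ≥ 2.3e-5
|T(4,4) − T(3,3)| = 0.000045 ≥ 2.3e-5
|T(5,5) − T(4,4)| = 0.000002 < 2.3e-5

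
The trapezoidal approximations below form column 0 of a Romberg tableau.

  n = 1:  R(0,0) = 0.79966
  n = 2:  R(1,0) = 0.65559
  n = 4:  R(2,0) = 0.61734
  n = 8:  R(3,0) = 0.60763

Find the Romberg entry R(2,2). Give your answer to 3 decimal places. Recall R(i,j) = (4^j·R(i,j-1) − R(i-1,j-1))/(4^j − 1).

Richardson extrapolation on the trapezoidal column (denominator 4−1=3):
R(1,1) = (4·0.65559 − 0.79966) / 3 = 0.60757
R(2,1) = (4·0.61734 − 0.65559) / 3 = 0.60459
R(2,2) = (16·0.60459 − 0.60757) / 15 = 0.60439

0.604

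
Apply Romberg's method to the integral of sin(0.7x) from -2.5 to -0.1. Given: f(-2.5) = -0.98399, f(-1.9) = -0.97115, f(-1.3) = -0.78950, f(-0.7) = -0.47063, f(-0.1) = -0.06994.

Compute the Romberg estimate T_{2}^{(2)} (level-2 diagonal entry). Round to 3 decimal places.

T_{0}^{(0)} (trapezoid, 1 panel, h=2.4000): -1.26472
T_{1}^{(0)} (trapezoid, 2 panels, h=1.2000): -1.57976
T_{2}^{(0)} (trapezoid, 4 panels, h=0.6000): -1.65495
T_{1}^{(1)} = -1.57976 + (-1.57976 − (-1.26472))/3 = -1.68477
T_{2}^{(1)} = -1.65495 + (-1.65495 − (-1.57976))/3 = -1.68001
T_{2}^{(2)} = -1.68001 + (-1.68001 − (-1.68477))/15 = -1.67969

-1.680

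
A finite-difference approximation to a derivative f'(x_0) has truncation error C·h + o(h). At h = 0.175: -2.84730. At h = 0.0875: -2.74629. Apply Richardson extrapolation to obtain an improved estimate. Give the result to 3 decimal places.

-2.645

The leading error scales as h; refining by a factor of 2 reduces it by 2^1 = 2.
Extrapolated value = (2·A(h/2) − A(h)) / (2 − 1)
= (2·(-2.74629) − (-2.84730)) / 1
= -2.64528 / 1 = -2.64528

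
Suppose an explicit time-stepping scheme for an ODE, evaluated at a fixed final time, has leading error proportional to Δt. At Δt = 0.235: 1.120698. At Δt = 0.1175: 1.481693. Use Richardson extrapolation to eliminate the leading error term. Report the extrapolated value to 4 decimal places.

1.8427

Extrapolated value = (2·A(Δt/2) − A(Δt)) / (2 − 1)
= (2·1.481693 − 1.120698) / 1
= 1.842688 / 1 = 1.842688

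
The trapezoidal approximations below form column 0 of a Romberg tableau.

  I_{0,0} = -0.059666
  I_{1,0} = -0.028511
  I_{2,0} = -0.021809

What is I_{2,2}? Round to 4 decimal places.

-0.0197

I_{1,1} = -0.028511 + (-0.028511 − (-0.059666))/3 = -0.018126
I_{2,1} = -0.021809 + (-0.021809 − (-0.028511))/3 = -0.019575
I_{2,2} = -0.019575 + (-0.019575 − (-0.018126))/15 = -0.019672
(Column j=1 coincides with Simpson's rule on the same nodes.)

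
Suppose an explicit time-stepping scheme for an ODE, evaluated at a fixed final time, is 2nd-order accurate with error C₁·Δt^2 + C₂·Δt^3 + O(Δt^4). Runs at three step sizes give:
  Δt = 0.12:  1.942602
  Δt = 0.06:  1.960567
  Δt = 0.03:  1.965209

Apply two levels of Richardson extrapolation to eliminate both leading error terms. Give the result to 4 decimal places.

1.9668

First eliminate the Δt^2 term (factor 2^2 = 4):
  B₁ = (4·1.960567 − 1.942602)/3 = 1.966555
  B₂ = (4·1.965209 − 1.960567)/3 = 1.966756
Then eliminate the Δt^3 term (factor 2^3 = 8):
  (8·1.966756 − 1.966555)/7 = 1.966785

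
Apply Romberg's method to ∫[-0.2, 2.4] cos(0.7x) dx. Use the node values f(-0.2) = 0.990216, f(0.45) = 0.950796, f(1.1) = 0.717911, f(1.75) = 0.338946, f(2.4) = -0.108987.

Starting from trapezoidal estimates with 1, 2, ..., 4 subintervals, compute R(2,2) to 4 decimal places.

1.6194

R(0,0) (trapezoid, 1 panel, h=2.6000): 1.145598
R(1,0) (trapezoid, 2 panels, h=1.3000): 1.506083
R(2,0) (trapezoid, 4 panels, h=0.6500): 1.591374
R(1,1) = 1.506083 + (1.506083 − 1.145598)/3 = 1.626245
R(2,1) = 1.591374 + (1.591374 − 1.506083)/3 = 1.619804
R(2,2) = 1.619804 + (1.619804 − 1.626245)/15 = 1.619375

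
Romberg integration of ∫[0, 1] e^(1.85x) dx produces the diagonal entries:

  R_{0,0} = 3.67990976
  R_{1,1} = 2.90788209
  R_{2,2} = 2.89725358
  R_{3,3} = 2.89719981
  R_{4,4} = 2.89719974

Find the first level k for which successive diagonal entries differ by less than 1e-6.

k = 4

|R_{1,1} − R_{0,0}| = 0.77202767 ≥ 1e-6
|R_{2,2} − R_{1,1}| = 0.01062851 ≥ 1e-6
|R_{3,3} − R_{2,2}| = 0.00005377 ≥ 1e-6
|R_{4,4} − R_{3,3}| = 0.00000007 < 1e-6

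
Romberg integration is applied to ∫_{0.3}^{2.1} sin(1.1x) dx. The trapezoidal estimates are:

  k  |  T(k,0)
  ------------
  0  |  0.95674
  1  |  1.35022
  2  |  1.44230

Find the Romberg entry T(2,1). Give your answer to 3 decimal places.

1.473

T(2,1) = (4·1.44230 − 1.35022) / 3 = 1.47299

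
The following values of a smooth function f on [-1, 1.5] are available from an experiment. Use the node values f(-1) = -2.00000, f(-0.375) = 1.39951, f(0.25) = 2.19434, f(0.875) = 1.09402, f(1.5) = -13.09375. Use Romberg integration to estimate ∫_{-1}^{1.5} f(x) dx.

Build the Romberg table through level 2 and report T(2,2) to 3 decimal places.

T(0,0) (trapezoid, 1 panel, h=2.5000): -18.86719
T(1,0) (trapezoid, 2 panels, h=1.2500): -6.69067
T(2,0) (trapezoid, 4 panels, h=0.6250): -1.78688
T(1,1) = -6.69067 + (-6.69067 − (-18.86719))/3 = -2.63183
T(2,1) = -1.78688 + (-1.78688 − (-6.69067))/3 = -0.15228
T(2,2) = -0.15228 + (-0.15228 − (-2.63183))/15 = 0.01302

0.013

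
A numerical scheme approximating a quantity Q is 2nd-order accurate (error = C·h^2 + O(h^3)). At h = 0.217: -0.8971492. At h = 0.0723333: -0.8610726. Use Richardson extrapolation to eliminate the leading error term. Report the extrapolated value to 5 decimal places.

-0.85656

Extrapolated value = (9·A(h/3) − A(h)) / (9 − 1)
= (9·(-0.8610726) − (-0.8971492)) / 8
= -6.8525042 / 8 = -0.8565630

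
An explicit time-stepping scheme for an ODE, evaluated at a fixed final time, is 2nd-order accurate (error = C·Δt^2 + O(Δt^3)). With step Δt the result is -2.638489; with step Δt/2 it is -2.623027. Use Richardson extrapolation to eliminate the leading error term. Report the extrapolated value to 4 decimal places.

-2.6179

Extrapolated value = (4·A(Δt/2) − A(Δt)) / (4 − 1)
= (4·(-2.623027) − (-2.638489)) / 3
= -7.853619 / 3 = -2.617873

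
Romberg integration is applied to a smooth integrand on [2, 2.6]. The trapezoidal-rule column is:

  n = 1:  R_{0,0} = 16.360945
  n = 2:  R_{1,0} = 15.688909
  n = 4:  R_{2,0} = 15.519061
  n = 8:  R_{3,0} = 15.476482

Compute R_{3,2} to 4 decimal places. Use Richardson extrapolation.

R_{2,1} = (4·15.519061 − 15.688909) / 3 = 15.462445
R_{3,1} = (4·15.476482 − 15.519061) / 3 = 15.462289
R_{3,2} = (16·15.462289 − 15.462445) / 15 = 15.462279

15.4623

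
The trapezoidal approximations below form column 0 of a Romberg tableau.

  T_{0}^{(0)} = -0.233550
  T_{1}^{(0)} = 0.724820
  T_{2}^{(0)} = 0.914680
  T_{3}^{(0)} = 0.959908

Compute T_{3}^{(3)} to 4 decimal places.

Richardson extrapolation on the trapezoidal column (denominator 4−1=3):
T_{1}^{(1)} = 0.724820 + (0.724820 − (-0.233550))/3 = 1.044277
T_{2}^{(1)} = 0.914680 + (0.914680 − 0.724820)/3 = 0.977967
T_{3}^{(1)} = (4·0.959908 − 0.914680) / 3 = 0.974984
T_{2}^{(2)} = (16·0.977967 − 1.044277) / 15 = 0.973546
T_{3}^{(2)} = 0.974984 + (0.974984 − 0.977967)/15 = 0.974785
T_{3}^{(3)} = (64·0.974785 − 0.973546) / 63 = 0.974805

0.9748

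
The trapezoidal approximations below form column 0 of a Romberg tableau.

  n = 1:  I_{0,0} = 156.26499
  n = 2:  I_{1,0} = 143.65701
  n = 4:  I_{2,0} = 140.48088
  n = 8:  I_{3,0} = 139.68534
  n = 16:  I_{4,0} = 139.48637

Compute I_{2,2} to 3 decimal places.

Richardson extrapolation on the trapezoidal column (denominator 4−1=3):
I_{1,1} = 143.65701 + (143.65701 − 156.26499)/3 = 139.45435
I_{2,1} = 140.48088 + (140.48088 − 143.65701)/3 = 139.42217
I_{2,2} = (16·139.42217 − 139.45435) / 15 = 139.42002
(Column j=1 coincides with Simpson's rule on the same nodes.)

139.420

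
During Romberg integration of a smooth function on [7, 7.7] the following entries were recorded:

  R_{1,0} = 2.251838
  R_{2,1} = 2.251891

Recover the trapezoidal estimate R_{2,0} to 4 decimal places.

From R_{2,1} = (4·R_{2,0} − R_{1,0})/3, solve for R_{2,0}:
4·R_{2,0} = 3·2.251891 + 2.251838 = 9.007511
R_{2,0} = 2.251878

2.2519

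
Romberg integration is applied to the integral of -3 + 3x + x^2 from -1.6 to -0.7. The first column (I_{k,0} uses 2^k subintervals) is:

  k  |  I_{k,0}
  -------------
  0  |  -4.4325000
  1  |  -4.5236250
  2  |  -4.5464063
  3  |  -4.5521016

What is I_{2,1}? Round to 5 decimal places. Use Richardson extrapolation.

-4.55400

Richardson extrapolation on the trapezoidal column (denominator 4−1=3):
I_{2,1} = (4·(-4.5464063) − (-4.5236250)) / 3 = -4.5540001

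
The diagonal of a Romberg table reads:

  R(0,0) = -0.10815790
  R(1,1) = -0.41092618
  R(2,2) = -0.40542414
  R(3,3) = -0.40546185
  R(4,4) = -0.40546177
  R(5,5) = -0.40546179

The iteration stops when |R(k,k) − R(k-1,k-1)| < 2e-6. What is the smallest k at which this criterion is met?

|R(1,1) − R(0,0)| = 0.30276828 ≥ 2e-6
|R(2,2) − R(1,1)| = 0.00550204 ≥ 2e-6
|R(3,3) − R(2,2)| = 0.00003771 ≥ 2e-6
|R(4,4) − R(3,3)| = 0.00000008 < 2e-6

k = 4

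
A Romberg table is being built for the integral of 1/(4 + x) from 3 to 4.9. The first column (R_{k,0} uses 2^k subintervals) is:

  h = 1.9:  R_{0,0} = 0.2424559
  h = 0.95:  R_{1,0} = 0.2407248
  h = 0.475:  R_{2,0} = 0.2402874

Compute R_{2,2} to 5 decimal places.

0.24014

Richardson extrapolation on the trapezoidal column (denominator 4−1=3):
R_{1,1} = 0.2407248 + (0.2407248 − 0.2424559)/3 = 0.2401478
R_{2,1} = (4·0.2402874 − 0.2407248) / 3 = 0.2401416
R_{2,2} = 0.2401416 + (0.2401416 − 0.2401478)/15 = 0.2401412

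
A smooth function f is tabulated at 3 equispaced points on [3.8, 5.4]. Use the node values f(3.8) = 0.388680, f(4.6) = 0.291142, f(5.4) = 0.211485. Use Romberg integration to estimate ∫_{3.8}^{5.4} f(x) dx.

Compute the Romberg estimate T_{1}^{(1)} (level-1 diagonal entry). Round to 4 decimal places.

T_{0}^{(0)} (trapezoid, 1 panel, h=1.6000): 0.480132
T_{1}^{(0)} (trapezoid, 2 panels, h=0.8000): 0.472980
T_{1}^{(1)} = 0.472980 + (0.472980 − 0.480132)/3 = 0.470596

0.4706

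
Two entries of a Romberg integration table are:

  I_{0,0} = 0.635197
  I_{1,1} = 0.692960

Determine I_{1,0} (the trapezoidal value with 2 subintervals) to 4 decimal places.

0.6785

From I_{1,1} = (4·I_{1,0} − I_{0,0})/3, solve for I_{1,0}:
4·I_{1,0} = 3·0.692960 + 0.635197 = 2.714077
I_{1,0} = 0.678519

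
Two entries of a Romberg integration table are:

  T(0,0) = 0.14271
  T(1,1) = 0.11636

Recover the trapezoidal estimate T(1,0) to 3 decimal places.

0.123

From T(1,1) = (4·T(1,0) − T(0,0))/3, solve for T(1,0):
4·T(1,0) = 3·0.11636 + 0.14271 = 0.49179
T(1,0) = 0.12295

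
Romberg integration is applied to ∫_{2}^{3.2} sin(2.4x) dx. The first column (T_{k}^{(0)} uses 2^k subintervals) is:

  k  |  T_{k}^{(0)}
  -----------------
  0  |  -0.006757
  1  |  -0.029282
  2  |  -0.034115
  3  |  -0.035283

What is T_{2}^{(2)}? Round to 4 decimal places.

-0.0357

Richardson extrapolation on the trapezoidal column (denominator 4−1=3):
T_{1}^{(1)} = -0.029282 + (-0.029282 − (-0.006757))/3 = -0.036790
T_{2}^{(1)} = -0.034115 + (-0.034115 − (-0.029282))/3 = -0.035726
T_{2}^{(2)} = (16·(-0.035726) − (-0.036790)) / 15 = -0.035655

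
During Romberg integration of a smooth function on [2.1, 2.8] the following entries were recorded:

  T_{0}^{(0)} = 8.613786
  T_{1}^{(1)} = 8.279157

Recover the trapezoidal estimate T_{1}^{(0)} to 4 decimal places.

From T_{1}^{(1)} = (4·T_{1}^{(0)} − T_{0}^{(0)})/3, solve for T_{1}^{(0)}:
4·T_{1}^{(0)} = 3·8.279157 + 8.613786 = 33.451257
T_{1}^{(0)} = 8.362814

8.3628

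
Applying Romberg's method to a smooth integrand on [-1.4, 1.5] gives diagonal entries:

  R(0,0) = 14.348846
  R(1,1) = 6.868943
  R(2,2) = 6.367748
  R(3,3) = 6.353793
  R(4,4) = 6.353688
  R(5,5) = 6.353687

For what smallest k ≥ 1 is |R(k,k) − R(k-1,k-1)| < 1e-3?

k = 4

|R(1,1) − R(0,0)| = 7.479903 ≥ 1e-3
|R(2,2) − R(1,1)| = 0.501195 ≥ 1e-3
|R(3,3) − R(2,2)| = 0.013955 ≥ 1e-3
|R(4,4) − R(3,3)| = 0.000105 < 1e-3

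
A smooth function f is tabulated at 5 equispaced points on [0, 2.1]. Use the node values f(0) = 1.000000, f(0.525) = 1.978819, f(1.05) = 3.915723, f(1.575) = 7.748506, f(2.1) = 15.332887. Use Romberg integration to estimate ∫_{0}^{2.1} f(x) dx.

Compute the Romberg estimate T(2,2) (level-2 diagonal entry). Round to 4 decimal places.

11.0272

T(0,0) (trapezoid, 1 panel, h=2.1000): 17.149531
T(1,0) (trapezoid, 2 panels, h=1.0500): 12.686275
T(2,0) (trapezoid, 4 panels, h=0.5250): 11.449983
T(1,1) = 12.686275 + (12.686275 − 17.149531)/3 = 11.198523
T(2,1) = 11.449983 + (11.449983 − 12.686275)/3 = 11.037886
T(2,2) = 11.037886 + (11.037886 − 11.198523)/15 = 11.027177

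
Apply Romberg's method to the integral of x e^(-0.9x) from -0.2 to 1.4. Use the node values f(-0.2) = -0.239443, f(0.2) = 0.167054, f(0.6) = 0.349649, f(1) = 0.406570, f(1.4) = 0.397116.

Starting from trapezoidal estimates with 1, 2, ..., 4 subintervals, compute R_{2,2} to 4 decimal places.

R_{0,0} (trapezoid, 1 panel, h=1.6000): 0.126138
R_{1,0} (trapezoid, 2 panels, h=0.8000): 0.342788
R_{2,0} (trapezoid, 4 panels, h=0.4000): 0.400844
R_{1,1} = 0.342788 + (0.342788 − 0.126138)/3 = 0.415005
R_{2,1} = 0.400844 + (0.400844 − 0.342788)/3 = 0.420196
R_{2,2} = 0.420196 + (0.420196 − 0.415005)/15 = 0.420542

0.4205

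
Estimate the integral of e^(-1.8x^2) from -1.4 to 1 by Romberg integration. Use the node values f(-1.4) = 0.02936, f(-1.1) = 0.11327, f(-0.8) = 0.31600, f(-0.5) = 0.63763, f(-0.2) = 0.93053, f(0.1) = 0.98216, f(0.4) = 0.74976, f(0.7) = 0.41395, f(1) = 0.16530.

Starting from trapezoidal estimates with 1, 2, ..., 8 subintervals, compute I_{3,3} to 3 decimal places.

1.279

I_{0,0} (trapezoid, 1 panel, h=2.4000): 0.23359
I_{1,0} (trapezoid, 2 panels, h=1.2000): 1.23343
I_{2,0} (trapezoid, 4 panels, h=0.6000): 1.25617
I_{3,0} (trapezoid, 8 panels, h=0.3000): 1.27219
I_{1,1} = 1.23343 + (1.23343 − 0.23359)/3 = 1.56671
I_{2,1} = 1.25617 + (1.25617 − 1.23343)/3 = 1.26375
I_{3,1} = 1.27219 + (1.27219 − 1.25617)/3 = 1.27753
I_{2,2} = 1.26375 + (1.26375 − 1.56671)/15 = 1.24355
I_{3,2} = 1.27753 + (1.27753 − 1.26375)/15 = 1.27845
I_{3,3} = 1.27845 + (1.27845 − 1.24355)/63 = 1.27900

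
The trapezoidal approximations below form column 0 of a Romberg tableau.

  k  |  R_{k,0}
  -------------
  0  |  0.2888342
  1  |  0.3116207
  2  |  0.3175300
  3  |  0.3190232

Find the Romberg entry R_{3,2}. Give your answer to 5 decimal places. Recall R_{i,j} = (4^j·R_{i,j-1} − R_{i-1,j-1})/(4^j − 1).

R_{2,1} = (4·0.3175300 − 0.3116207) / 3 = 0.3194998
R_{3,1} = 0.3190232 + (0.3190232 − 0.3175300)/3 = 0.3195209
R_{3,2} = 0.3195209 + (0.3195209 − 0.3194998)/15 = 0.3195223

0.31952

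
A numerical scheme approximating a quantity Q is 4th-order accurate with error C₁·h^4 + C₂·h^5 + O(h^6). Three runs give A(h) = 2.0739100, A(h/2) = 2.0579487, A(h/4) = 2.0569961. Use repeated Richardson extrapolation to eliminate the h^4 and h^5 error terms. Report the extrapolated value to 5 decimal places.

First eliminate the h^4 term (factor 2^4 = 16):
  B₁ = (16·2.0579487 − 2.0739100)/15 = 2.0568846
  B₂ = (16·2.0569961 − 2.0579487)/15 = 2.0569326
Then eliminate the h^5 term (factor 2^5 = 32):
  (32·2.0569326 − 2.0568846)/31 = 2.0569341

2.05693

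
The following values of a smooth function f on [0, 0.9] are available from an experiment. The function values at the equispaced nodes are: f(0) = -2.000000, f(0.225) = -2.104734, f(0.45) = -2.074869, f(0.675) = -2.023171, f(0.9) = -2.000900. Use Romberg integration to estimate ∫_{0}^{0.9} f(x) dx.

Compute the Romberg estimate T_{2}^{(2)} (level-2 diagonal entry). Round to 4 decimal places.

T_{0}^{(0)} (trapezoid, 1 panel, h=0.9000): -1.800405
T_{1}^{(0)} (trapezoid, 2 panels, h=0.4500): -1.833894
T_{2}^{(0)} (trapezoid, 4 panels, h=0.2250): -1.845725
T_{1}^{(1)} = -1.833894 + (-1.833894 − (-1.800405))/3 = -1.845057
T_{2}^{(1)} = -1.845725 + (-1.845725 − (-1.833894))/3 = -1.849669
T_{2}^{(2)} = -1.849669 + (-1.849669 − (-1.845057))/15 = -1.849976

-1.8500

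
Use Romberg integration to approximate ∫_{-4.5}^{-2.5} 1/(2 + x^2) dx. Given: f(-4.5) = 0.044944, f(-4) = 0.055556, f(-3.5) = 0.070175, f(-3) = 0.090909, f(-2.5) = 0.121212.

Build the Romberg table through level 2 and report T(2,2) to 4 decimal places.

0.1487

T(0,0) (trapezoid, 1 panel, h=2.0000): 0.166156
T(1,0) (trapezoid, 2 panels, h=1.0000): 0.153253
T(2,0) (trapezoid, 4 panels, h=0.5000): 0.149859
T(1,1) = 0.153253 + (0.153253 − 0.166156)/3 = 0.148952
T(2,1) = 0.149859 + (0.149859 − 0.153253)/3 = 0.148728
T(2,2) = 0.148728 + (0.148728 − 0.148952)/15 = 0.148713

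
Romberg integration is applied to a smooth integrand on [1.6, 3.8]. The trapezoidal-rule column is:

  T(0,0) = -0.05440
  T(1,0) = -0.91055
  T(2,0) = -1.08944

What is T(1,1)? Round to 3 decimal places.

-1.196

Richardson extrapolation on the trapezoidal column (denominator 4−1=3):
T(1,1) = (4·(-0.91055) − (-0.05440)) / 3 = -1.19593
(Column j=1 coincides with Simpson's rule on the same nodes.)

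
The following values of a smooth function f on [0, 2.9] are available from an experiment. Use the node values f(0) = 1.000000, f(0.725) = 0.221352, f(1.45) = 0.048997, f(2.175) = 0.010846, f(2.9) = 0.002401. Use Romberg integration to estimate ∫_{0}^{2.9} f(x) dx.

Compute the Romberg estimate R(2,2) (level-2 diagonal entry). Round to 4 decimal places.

R(0,0) (trapezoid, 1 panel, h=2.9000): 1.453481
R(1,0) (trapezoid, 2 panels, h=1.4500): 0.797786
R(2,0) (trapezoid, 4 panels, h=0.7250): 0.567237
R(1,1) = 0.797786 + (0.797786 − 1.453481)/3 = 0.579221
R(2,1) = 0.567237 + (0.567237 − 0.797786)/3 = 0.490387
R(2,2) = 0.490387 + (0.490387 − 0.579221)/15 = 0.484465

0.4845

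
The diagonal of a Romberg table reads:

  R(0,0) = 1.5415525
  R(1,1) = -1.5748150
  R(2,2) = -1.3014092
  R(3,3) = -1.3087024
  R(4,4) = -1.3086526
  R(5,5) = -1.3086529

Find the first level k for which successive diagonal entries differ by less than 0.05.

|R(1,1) − R(0,0)| = 3.1163675 ≥ 0.05
|R(2,2) − R(1,1)| = 0.2734058 ≥ 0.05
|R(3,3) − R(2,2)| = 0.0072932 < 0.05

k = 3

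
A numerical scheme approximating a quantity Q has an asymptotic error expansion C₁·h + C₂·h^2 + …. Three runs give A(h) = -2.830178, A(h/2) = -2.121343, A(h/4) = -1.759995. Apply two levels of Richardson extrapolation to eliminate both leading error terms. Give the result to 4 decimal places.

-1.3940

First eliminate the h term (factor 2^1 = 2):
  B₁ = (2·(-2.121343) − (-2.830178))/1 = -1.412508
  B₂ = (2·(-1.759995) − (-2.121343))/1 = -1.398647
Then eliminate the h^2 term (factor 2^2 = 4):
  (4·(-1.398647) − (-1.412508))/3 = -1.394027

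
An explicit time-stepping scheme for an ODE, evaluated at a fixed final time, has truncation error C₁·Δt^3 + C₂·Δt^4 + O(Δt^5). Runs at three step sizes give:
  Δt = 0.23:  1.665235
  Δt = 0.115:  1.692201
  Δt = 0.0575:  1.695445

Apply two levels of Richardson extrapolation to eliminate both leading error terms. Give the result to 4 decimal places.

First eliminate the Δt^3 term (factor 2^3 = 8):
  B₁ = (8·1.692201 − 1.665235)/7 = 1.696053
  B₂ = (8·1.695445 − 1.692201)/7 = 1.695908
Then eliminate the Δt^4 term (factor 2^4 = 16):
  (16·1.695908 − 1.696053)/15 = 1.695898

1.6959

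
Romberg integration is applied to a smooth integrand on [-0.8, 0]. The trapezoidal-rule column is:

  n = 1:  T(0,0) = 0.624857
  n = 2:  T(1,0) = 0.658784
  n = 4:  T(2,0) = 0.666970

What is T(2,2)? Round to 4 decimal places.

T(1,1) = (4·0.658784 − 0.624857) / 3 = 0.670093
T(2,1) = 0.666970 + (0.666970 − 0.658784)/3 = 0.669699
T(2,2) = (16·0.669699 − 0.670093) / 15 = 0.669673

0.6697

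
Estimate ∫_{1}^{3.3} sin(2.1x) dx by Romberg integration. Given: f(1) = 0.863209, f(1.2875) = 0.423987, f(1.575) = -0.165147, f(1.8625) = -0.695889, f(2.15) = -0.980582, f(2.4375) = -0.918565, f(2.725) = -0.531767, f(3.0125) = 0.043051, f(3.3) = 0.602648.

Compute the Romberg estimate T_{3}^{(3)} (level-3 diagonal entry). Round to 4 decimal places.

T_{0}^{(0)} (trapezoid, 1 panel, h=2.3000): 1.685736
T_{1}^{(0)} (trapezoid, 2 panels, h=1.1500): -0.284802
T_{2}^{(0)} (trapezoid, 4 panels, h=0.5750): -0.543126
T_{3}^{(0)} (trapezoid, 8 panels, h=0.2875): -0.601445
T_{1}^{(1)} = -0.284802 + (-0.284802 − 1.685736)/3 = -0.941648
T_{2}^{(1)} = -0.543126 + (-0.543126 − (-0.284802))/3 = -0.629234
T_{3}^{(1)} = -0.601445 + (-0.601445 − (-0.543126))/3 = -0.620885
T_{2}^{(2)} = -0.629234 + (-0.629234 − (-0.941648))/15 = -0.608406
T_{3}^{(2)} = -0.620885 + (-0.620885 − (-0.629234))/15 = -0.620328
T_{3}^{(3)} = -0.620328 + (-0.620328 − (-0.608406))/63 = -0.620517

-0.6205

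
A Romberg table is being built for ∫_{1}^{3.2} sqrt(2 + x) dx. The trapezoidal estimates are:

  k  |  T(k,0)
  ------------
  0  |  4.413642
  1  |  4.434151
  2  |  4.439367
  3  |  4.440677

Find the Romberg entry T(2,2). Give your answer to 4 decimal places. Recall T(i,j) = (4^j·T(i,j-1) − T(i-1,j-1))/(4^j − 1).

4.4411

Richardson extrapolation on the trapezoidal column (denominator 4−1=3):
T(1,1) = 4.434151 + (4.434151 − 4.413642)/3 = 4.440987
T(2,1) = 4.439367 + (4.439367 − 4.434151)/3 = 4.441106
T(2,2) = 4.441106 + (4.441106 − 4.440987)/15 = 4.441114
(Column j=1 coincides with Simpson's rule on the same nodes.)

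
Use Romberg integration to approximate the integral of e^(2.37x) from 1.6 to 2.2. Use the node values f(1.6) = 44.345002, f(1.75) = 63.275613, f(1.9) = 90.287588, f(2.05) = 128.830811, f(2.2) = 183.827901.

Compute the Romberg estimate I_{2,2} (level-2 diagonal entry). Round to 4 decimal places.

I_{0,0} (trapezoid, 1 panel, h=0.6000): 68.451871
I_{1,0} (trapezoid, 2 panels, h=0.3000): 61.312212
I_{2,0} (trapezoid, 4 panels, h=0.1500): 59.472070
I_{1,1} = 61.312212 + (61.312212 − 68.451871)/3 = 58.932326
I_{2,1} = 59.472070 + (59.472070 − 61.312212)/3 = 58.858689
I_{2,2} = 58.858689 + (58.858689 − 58.932326)/15 = 58.853780

58.8538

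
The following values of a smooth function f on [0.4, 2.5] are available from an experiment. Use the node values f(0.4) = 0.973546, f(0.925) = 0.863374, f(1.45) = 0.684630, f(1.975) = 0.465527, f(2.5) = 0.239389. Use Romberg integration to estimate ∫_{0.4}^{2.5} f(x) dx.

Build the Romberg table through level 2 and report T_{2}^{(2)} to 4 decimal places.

T_{0}^{(0)} (trapezoid, 1 panel, h=2.1000): 1.273582
T_{1}^{(0)} (trapezoid, 2 panels, h=1.0500): 1.355652
T_{2}^{(0)} (trapezoid, 4 panels, h=0.5250): 1.375499
T_{1}^{(1)} = 1.355652 + (1.355652 − 1.273582)/3 = 1.383009
T_{2}^{(1)} = 1.375499 + (1.375499 − 1.355652)/3 = 1.382115
T_{2}^{(2)} = 1.382115 + (1.382115 − 1.383009)/15 = 1.382055

1.3821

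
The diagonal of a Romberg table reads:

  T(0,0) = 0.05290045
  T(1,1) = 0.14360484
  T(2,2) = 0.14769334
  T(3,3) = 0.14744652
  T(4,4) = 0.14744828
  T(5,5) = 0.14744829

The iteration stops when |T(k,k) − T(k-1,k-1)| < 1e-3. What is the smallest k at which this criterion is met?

|T(1,1) − T(0,0)| = 0.09070439 ≥ 1e-3
|T(2,2) − T(1,1)| = 0.00408850 ≥ 1e-3
|T(3,3) − T(2,2)| = 0.00024682 < 1e-3

k = 3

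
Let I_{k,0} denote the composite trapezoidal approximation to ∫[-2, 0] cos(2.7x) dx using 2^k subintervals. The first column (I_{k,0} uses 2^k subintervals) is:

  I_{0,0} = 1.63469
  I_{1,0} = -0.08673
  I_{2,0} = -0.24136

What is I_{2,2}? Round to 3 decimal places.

I_{1,1} = (4·(-0.08673) − 1.63469) / 3 = -0.66054
I_{2,1} = -0.24136 + (-0.24136 − (-0.08673))/3 = -0.29290
I_{2,2} = (16·(-0.29290) − (-0.66054)) / 15 = -0.26839
(Column j=1 coincides with Simpson's rule on the same nodes.)

-0.268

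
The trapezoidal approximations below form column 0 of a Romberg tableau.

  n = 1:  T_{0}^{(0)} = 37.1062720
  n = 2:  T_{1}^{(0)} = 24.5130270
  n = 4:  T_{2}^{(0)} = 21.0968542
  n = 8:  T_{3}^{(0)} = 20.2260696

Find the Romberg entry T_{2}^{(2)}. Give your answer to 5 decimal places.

Richardson extrapolation on the trapezoidal column (denominator 4−1=3):
T_{1}^{(1)} = 24.5130270 + (24.5130270 − 37.1062720)/3 = 20.3152787
T_{2}^{(1)} = (4·21.0968542 − 24.5130270) / 3 = 19.9581299
T_{2}^{(2)} = (16·19.9581299 − 20.3152787) / 15 = 19.9343200

19.93432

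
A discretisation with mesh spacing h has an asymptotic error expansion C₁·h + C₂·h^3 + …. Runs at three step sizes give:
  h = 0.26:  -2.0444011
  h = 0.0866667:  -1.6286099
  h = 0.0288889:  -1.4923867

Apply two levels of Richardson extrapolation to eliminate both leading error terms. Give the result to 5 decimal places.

-1.42441

First eliminate the h term (factor 3^1 = 3):
  B₁ = (3·(-1.6286099) − (-2.0444011))/2 = -1.4207143
  B₂ = (3·(-1.4923867) − (-1.6286099))/2 = -1.4242751
Then eliminate the h^3 term (factor 3^3 = 27):
  (27·(-1.4242751) − (-1.4207143))/26 = -1.4244121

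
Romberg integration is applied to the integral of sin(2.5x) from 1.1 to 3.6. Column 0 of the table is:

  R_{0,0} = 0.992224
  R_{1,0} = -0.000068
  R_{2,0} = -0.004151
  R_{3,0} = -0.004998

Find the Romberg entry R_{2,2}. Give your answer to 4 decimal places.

0.0162

R_{1,1} = (4·(-0.000068) − 0.992224) / 3 = -0.330832
R_{2,1} = (4·(-0.004151) − (-0.000068)) / 3 = -0.005512
R_{2,2} = (16·(-0.005512) − (-0.330832)) / 15 = 0.016176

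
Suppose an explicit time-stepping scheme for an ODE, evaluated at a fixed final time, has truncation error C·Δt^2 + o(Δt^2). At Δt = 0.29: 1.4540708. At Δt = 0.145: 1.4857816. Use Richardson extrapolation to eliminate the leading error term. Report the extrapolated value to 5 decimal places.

The leading error scales as Δt^2; refining by a factor of 2 reduces it by 2^2 = 4.
Extrapolated value = (4·A(Δt/2) − A(Δt)) / (4 − 1)
= (4·1.4857816 − 1.4540708) / 3
= 4.4890556 / 3 = 1.4963519

1.49635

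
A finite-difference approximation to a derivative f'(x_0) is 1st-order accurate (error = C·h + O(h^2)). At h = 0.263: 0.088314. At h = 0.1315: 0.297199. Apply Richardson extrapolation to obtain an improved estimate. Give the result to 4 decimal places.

0.5061

Extrapolated value = (2·A(h/2) − A(h)) / (2 − 1)
= (2·0.297199 − 0.088314) / 1
= 0.506084 / 1 = 0.506084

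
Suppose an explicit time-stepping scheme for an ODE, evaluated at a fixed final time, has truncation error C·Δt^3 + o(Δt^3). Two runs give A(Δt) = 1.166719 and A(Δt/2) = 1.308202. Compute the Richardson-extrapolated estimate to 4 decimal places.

Extrapolated value = (8·A(Δt/2) − A(Δt)) / (8 − 1)
= (8·1.308202 − 1.166719) / 7
= 9.298897 / 7 = 1.328414

1.3284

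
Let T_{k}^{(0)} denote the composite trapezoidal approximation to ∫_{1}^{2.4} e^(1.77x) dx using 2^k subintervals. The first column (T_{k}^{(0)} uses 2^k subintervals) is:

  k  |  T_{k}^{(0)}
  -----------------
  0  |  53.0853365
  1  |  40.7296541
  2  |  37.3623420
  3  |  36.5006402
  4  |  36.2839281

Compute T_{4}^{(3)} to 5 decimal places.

36.21158

Richardson extrapolation on the trapezoidal column (denominator 4−1=3):
T_{2}^{(1)} = 37.3623420 + (37.3623420 − 40.7296541)/3 = 36.2399046
T_{3}^{(1)} = 36.5006402 + (36.5006402 − 37.3623420)/3 = 36.2134063
T_{4}^{(1)} = 36.2839281 + (36.2839281 − 36.5006402)/3 = 36.2116907
T_{3}^{(2)} = 36.2134063 + (36.2134063 − 36.2399046)/15 = 36.2116397
T_{4}^{(2)} = (16·36.2116907 − 36.2134063) / 15 = 36.2115763
T_{4}^{(3)} = (64·36.2115763 − 36.2116397) / 63 = 36.2115753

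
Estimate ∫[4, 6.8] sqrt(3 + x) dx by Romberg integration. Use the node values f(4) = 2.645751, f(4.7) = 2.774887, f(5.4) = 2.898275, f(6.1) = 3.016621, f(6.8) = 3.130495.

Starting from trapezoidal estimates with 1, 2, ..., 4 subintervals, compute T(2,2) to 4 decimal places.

8.1057

T(0,0) (trapezoid, 1 panel, h=2.8000): 8.086744
T(1,0) (trapezoid, 2 panels, h=1.4000): 8.100957
T(2,0) (trapezoid, 4 panels, h=0.7000): 8.104534
T(1,1) = 8.100957 + (8.100957 − 8.086744)/3 = 8.105695
T(2,1) = 8.104534 + (8.104534 − 8.100957)/3 = 8.105726
T(2,2) = 8.105726 + (8.105726 − 8.105695)/15 = 8.105728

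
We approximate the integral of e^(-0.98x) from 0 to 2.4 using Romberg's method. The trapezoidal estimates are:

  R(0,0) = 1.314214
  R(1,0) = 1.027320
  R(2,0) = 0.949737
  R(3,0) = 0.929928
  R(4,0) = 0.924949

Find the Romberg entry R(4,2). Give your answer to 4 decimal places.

Richardson extrapolation on the trapezoidal column (denominator 4−1=3):
R(3,1) = 0.929928 + (0.929928 − 0.949737)/3 = 0.923325
R(4,1) = (4·0.924949 − 0.929928) / 3 = 0.923289
R(4,2) = 0.923289 + (0.923289 − 0.923325)/15 = 0.923287
(Column j=1 coincides with Simpson's rule on the same nodes.)

0.9233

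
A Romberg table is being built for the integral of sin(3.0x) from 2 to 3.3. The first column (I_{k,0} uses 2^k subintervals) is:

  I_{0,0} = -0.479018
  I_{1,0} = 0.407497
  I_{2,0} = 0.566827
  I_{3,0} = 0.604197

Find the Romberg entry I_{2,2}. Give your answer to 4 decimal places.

Richardson extrapolation on the trapezoidal column (denominator 4−1=3):
I_{1,1} = (4·0.407497 − (-0.479018)) / 3 = 0.703002
I_{2,1} = 0.566827 + (0.566827 − 0.407497)/3 = 0.619937
I_{2,2} = (16·0.619937 − 0.703002) / 15 = 0.614399

0.6144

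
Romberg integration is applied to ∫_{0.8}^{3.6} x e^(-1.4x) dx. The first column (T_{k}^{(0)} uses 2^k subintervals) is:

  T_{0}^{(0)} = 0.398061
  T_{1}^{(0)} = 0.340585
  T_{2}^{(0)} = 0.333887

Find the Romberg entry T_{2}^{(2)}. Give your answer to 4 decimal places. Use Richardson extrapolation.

Richardson extrapolation on the trapezoidal column (denominator 4−1=3):
T_{1}^{(1)} = (4·0.340585 − 0.398061) / 3 = 0.321426
T_{2}^{(1)} = 0.333887 + (0.333887 − 0.340585)/3 = 0.331654
T_{2}^{(2)} = (16·0.331654 − 0.321426) / 15 = 0.332336

0.3323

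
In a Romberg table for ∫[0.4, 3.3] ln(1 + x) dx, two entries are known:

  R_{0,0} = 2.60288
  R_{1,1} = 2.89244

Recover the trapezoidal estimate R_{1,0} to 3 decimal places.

From R_{1,1} = (4·R_{1,0} − R_{0,0})/3, solve for R_{1,0}:
4·R_{1,0} = 3·2.89244 + 2.60288 = 11.28020
R_{1,0} = 2.82005

2.820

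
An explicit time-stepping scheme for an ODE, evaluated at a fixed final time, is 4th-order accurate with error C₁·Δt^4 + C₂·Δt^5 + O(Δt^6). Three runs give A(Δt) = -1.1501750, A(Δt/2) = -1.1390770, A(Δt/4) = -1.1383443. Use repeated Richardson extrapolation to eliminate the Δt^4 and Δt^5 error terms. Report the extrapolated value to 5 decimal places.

-1.13829

First eliminate the Δt^4 term (factor 2^4 = 16):
  B₁ = (16·(-1.1390770) − (-1.1501750))/15 = -1.1383371
  B₂ = (16·(-1.1383443) − (-1.1390770))/15 = -1.1382955
Then eliminate the Δt^5 term (factor 2^5 = 32):
  (32·(-1.1382955) − (-1.1383371))/31 = -1.1382942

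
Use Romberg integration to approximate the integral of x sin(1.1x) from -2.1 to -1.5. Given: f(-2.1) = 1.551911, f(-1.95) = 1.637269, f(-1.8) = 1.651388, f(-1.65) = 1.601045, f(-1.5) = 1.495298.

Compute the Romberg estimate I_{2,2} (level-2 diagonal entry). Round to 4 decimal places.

I_{0,0} (trapezoid, 1 panel, h=0.6000): 0.914163
I_{1,0} (trapezoid, 2 panels, h=0.3000): 0.952498
I_{2,0} (trapezoid, 4 panels, h=0.1500): 0.961996
I_{1,1} = 0.952498 + (0.952498 − 0.914163)/3 = 0.965276
I_{2,1} = 0.961996 + (0.961996 − 0.952498)/3 = 0.965162
I_{2,2} = 0.965162 + (0.965162 − 0.965276)/15 = 0.965154

0.9652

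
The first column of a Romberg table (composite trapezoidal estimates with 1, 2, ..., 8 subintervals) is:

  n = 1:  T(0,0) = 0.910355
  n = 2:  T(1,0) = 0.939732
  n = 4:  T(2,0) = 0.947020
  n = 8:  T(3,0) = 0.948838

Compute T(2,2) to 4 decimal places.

0.9494

T(1,1) = 0.939732 + (0.939732 − 0.910355)/3 = 0.949524
T(2,1) = (4·0.947020 − 0.939732) / 3 = 0.949449
T(2,2) = (16·0.949449 − 0.949524) / 15 = 0.949444
(Column j=1 coincides with Simpson's rule on the same nodes.)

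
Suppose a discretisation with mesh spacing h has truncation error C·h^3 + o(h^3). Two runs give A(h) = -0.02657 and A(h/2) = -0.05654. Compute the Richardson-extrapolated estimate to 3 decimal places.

-0.061

Extrapolated value = (8·A(h/2) − A(h)) / (8 − 1)
= (8·(-0.05654) − (-0.02657)) / 7
= -0.42575 / 7 = -0.06082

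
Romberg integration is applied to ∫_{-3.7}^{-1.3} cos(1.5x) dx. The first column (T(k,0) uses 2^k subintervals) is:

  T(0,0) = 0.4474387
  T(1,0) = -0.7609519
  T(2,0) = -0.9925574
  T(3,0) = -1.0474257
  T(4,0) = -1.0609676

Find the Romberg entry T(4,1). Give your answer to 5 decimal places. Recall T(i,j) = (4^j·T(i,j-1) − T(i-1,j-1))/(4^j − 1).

-1.06548

Richardson extrapolation on the trapezoidal column (denominator 4−1=3):
T(4,1) = (4·(-1.0609676) − (-1.0474257)) / 3 = -1.0654816
(Column j=1 coincides with Simpson's rule on the same nodes.)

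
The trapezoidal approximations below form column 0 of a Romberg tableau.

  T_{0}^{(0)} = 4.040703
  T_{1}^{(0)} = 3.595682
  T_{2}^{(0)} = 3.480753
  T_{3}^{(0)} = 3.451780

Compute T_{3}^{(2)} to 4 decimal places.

Richardson extrapolation on the trapezoidal column (denominator 4−1=3):
T_{2}^{(1)} = (4·3.480753 − 3.595682) / 3 = 3.442443
T_{3}^{(1)} = 3.451780 + (3.451780 − 3.480753)/3 = 3.442122
T_{3}^{(2)} = 3.442122 + (3.442122 − 3.442443)/15 = 3.442101

3.4421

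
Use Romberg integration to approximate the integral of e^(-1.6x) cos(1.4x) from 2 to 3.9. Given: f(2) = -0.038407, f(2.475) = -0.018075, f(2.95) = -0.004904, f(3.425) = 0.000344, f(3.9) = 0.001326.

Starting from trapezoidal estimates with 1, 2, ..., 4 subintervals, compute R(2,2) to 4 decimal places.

-0.0187

R(0,0) (trapezoid, 1 panel, h=1.9000): -0.035227
R(1,0) (trapezoid, 2 panels, h=0.9500): -0.022272
R(2,0) (trapezoid, 4 panels, h=0.4750): -0.019558
R(1,1) = -0.022272 + (-0.022272 − (-0.035227))/3 = -0.017954
R(2,1) = -0.019558 + (-0.019558 − (-0.022272))/3 = -0.018653
R(2,2) = -0.018653 + (-0.018653 − (-0.017954))/15 = -0.018700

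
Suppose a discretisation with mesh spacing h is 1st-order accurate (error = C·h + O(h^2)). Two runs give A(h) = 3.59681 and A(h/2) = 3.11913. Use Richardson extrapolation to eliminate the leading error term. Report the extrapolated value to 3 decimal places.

2.641

Extrapolated value = (2·A(h/2) − A(h)) / (2 − 1)
= (2·3.11913 − 3.59681) / 1
= 2.64145 / 1 = 2.64145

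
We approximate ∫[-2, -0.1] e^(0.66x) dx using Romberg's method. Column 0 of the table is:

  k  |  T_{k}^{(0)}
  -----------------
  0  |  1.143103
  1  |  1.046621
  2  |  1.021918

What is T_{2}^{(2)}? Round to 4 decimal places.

Richardson extrapolation on the trapezoidal column (denominator 4−1=3):
T_{1}^{(1)} = (4·1.046621 − 1.143103) / 3 = 1.014460
T_{2}^{(1)} = (4·1.021918 − 1.046621) / 3 = 1.013684
T_{2}^{(2)} = (16·1.013684 − 1.014460) / 15 = 1.013632
(Column j=1 coincides with Simpson's rule on the same nodes.)

1.0136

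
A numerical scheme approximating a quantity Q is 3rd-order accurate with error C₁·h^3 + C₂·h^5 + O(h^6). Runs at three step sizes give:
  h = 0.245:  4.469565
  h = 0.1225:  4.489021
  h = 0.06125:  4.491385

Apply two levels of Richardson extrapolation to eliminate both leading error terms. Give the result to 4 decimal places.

First eliminate the h^3 term (factor 2^3 = 8):
  B₁ = (8·4.489021 − 4.469565)/7 = 4.491800
  B₂ = (8·4.491385 − 4.489021)/7 = 4.491723
Then eliminate the h^5 term (factor 2^5 = 32):
  (32·4.491723 − 4.491800)/31 = 4.491721

4.4917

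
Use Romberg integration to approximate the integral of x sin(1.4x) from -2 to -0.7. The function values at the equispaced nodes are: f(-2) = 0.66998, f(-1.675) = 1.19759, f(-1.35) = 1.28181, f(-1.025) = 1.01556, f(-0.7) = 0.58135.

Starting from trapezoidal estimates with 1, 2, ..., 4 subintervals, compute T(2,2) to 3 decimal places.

T(0,0) (trapezoid, 1 panel, h=1.3000): 0.81336
T(1,0) (trapezoid, 2 panels, h=0.6500): 1.23986
T(2,0) (trapezoid, 4 panels, h=0.3250): 1.33920
T(1,1) = 1.23986 + (1.23986 − 0.81336)/3 = 1.38203
T(2,1) = 1.33920 + (1.33920 − 1.23986)/3 = 1.37231
T(2,2) = 1.37231 + (1.37231 − 1.38203)/15 = 1.37166

1.372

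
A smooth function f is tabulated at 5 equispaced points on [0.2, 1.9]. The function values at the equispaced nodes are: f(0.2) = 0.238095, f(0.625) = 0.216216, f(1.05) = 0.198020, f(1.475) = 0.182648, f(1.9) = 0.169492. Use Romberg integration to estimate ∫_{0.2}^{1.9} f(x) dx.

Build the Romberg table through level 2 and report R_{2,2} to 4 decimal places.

0.3399

R_{0,0} (trapezoid, 1 panel, h=1.7000): 0.346449
R_{1,0} (trapezoid, 2 panels, h=0.8500): 0.341541
R_{2,0} (trapezoid, 4 panels, h=0.4250): 0.340288
R_{1,1} = 0.341541 + (0.341541 − 0.346449)/3 = 0.339905
R_{2,1} = 0.340288 + (0.340288 − 0.341541)/3 = 0.339870
R_{2,2} = 0.339870 + (0.339870 − 0.339905)/15 = 0.339868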